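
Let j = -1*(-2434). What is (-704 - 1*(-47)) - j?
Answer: -3091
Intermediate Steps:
j = 2434
(-704 - 1*(-47)) - j = (-704 - 1*(-47)) - 1*2434 = (-704 + 47) - 2434 = -657 - 2434 = -3091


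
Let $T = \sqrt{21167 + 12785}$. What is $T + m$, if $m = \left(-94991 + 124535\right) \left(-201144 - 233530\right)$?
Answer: $-12842008656 + 4 \sqrt{2122} \approx -1.2842 \cdot 10^{10}$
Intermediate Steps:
$m = -12842008656$ ($m = 29544 \left(-434674\right) = -12842008656$)
$T = 4 \sqrt{2122}$ ($T = \sqrt{33952} = 4 \sqrt{2122} \approx 184.26$)
$T + m = 4 \sqrt{2122} - 12842008656 = -12842008656 + 4 \sqrt{2122}$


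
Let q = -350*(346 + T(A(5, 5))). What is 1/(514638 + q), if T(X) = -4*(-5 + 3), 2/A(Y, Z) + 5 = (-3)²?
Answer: 1/390738 ≈ 2.5593e-6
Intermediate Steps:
A(Y, Z) = ½ (A(Y, Z) = 2/(-5 + (-3)²) = 2/(-5 + 9) = 2/4 = 2*(¼) = ½)
T(X) = 8 (T(X) = -4*(-2) = 8)
q = -123900 (q = -350*(346 + 8) = -350*354 = -123900)
1/(514638 + q) = 1/(514638 - 123900) = 1/390738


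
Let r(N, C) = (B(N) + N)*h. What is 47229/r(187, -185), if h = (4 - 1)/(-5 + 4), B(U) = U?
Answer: -15743/374 ≈ -42.094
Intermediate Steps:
h = -3 (h = 3/(-1) = 3*(-1) = -3)
r(N, C) = -6*N (r(N, C) = (N + N)*(-3) = (2*N)*(-3) = -6*N)
47229/r(187, -185) = 47229/((-6*187)) = 47229/(-1122) = 47229*(-1/1122) = -15743/374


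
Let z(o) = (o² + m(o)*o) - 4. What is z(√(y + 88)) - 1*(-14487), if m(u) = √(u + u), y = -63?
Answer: 14508 + 5*√10 ≈ 14524.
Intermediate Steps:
m(u) = √2*√u (m(u) = √(2*u) = √2*√u)
z(o) = -4 + o² + √2*o^(3/2) (z(o) = (o² + (√2*√o)*o) - 4 = (o² + √2*o^(3/2)) - 4 = -4 + o² + √2*o^(3/2))
z(√(y + 88)) - 1*(-14487) = (-4 + (√(-63 + 88))² + √2*(√(-63 + 88))^(3/2)) - 1*(-14487) = (-4 + (√25)² + √2*(√25)^(3/2)) + 14487 = (-4 + 5² + √2*5^(3/2)) + 14487 = (-4 + 25 + √2*(5*√5)) + 14487 = (-4 + 25 + 5*√10) + 14487 = (21 + 5*√10) + 14487 = 14508 + 5*√10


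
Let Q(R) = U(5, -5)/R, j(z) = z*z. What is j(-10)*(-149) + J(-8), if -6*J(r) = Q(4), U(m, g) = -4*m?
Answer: -89395/6 ≈ -14899.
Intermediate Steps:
j(z) = z²
Q(R) = -20/R (Q(R) = (-4*5)/R = -20/R)
J(r) = ⅚ (J(r) = -(-10)/(3*4) = -⅙*(-5) = ⅚)
j(-10)*(-149) + J(-8) = (-10)²*(-149) + ⅚ = 100*(-149) + ⅚ = -14900 + ⅚ = -89395/6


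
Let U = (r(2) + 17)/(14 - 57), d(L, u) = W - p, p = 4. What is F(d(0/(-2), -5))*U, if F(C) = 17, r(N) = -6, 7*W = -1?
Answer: -187/43 ≈ -4.3488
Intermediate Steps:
W = -⅐ (W = (⅐)*(-1) = -⅐ ≈ -0.14286)
d(L, u) = -29/7 (d(L, u) = -⅐ - 1*4 = -⅐ - 4 = -29/7)
U = -11/43 (U = (-6 + 17)/(14 - 57) = 11/(-43) = 11*(-1/43) = -11/43 ≈ -0.25581)
F(d(0/(-2), -5))*U = 17*(-11/43) = -187/43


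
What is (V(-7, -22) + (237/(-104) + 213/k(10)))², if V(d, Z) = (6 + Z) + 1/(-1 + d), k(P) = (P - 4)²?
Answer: 237169/1521 ≈ 155.93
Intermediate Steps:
k(P) = (-4 + P)²
V(d, Z) = 6 + Z + 1/(-1 + d)
(V(-7, -22) + (237/(-104) + 213/k(10)))² = ((-5 - 1*(-22) + 6*(-7) - 22*(-7))/(-1 - 7) + (237/(-104) + 213/((-4 + 10)²)))² = ((-5 + 22 - 42 + 154)/(-8) + (237*(-1/104) + 213/(6²)))² = (-⅛*129 + (-237/104 + 213/36))² = (-129/8 + (-237/104 + 213*(1/36)))² = (-129/8 + (-237/104 + 71/12))² = (-129/8 + 1135/312)² = (-487/39)² = 237169/1521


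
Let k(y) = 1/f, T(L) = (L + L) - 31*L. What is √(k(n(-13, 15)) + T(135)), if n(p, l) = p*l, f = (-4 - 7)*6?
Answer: I*√17053806/66 ≈ 62.57*I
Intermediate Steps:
f = -66 (f = -11*6 = -66)
n(p, l) = l*p
T(L) = -29*L (T(L) = 2*L - 31*L = -29*L)
k(y) = -1/66 (k(y) = 1/(-66) = -1/66)
√(k(n(-13, 15)) + T(135)) = √(-1/66 - 29*135) = √(-1/66 - 3915) = √(-258391/66) = I*√17053806/66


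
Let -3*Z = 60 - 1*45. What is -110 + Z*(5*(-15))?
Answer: 265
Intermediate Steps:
Z = -5 (Z = -(60 - 1*45)/3 = -(60 - 45)/3 = -⅓*15 = -5)
-110 + Z*(5*(-15)) = -110 - 25*(-15) = -110 - 5*(-75) = -110 + 375 = 265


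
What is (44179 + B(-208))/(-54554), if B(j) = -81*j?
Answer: -61027/54554 ≈ -1.1187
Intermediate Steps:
(44179 + B(-208))/(-54554) = (44179 - 81*(-208))/(-54554) = (44179 + 16848)*(-1/54554) = 61027*(-1/54554) = -61027/54554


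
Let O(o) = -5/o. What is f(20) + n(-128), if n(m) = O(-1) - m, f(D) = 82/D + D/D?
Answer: 1381/10 ≈ 138.10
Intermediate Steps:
f(D) = 1 + 82/D (f(D) = 82/D + 1 = 1 + 82/D)
n(m) = 5 - m (n(m) = -5/(-1) - m = -5*(-1) - m = 5 - m)
f(20) + n(-128) = (82 + 20)/20 + (5 - 1*(-128)) = (1/20)*102 + (5 + 128) = 51/10 + 133 = 1381/10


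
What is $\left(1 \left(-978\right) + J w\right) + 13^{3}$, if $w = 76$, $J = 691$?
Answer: $53735$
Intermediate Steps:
$\left(1 \left(-978\right) + J w\right) + 13^{3} = \left(1 \left(-978\right) + 691 \cdot 76\right) + 13^{3} = \left(-978 + 52516\right) + 2197 = 51538 + 2197 = 53735$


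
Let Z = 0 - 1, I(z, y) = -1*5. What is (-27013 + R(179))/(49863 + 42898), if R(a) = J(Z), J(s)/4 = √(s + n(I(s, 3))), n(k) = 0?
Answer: -27013/92761 + 4*I/92761 ≈ -0.29121 + 4.3122e-5*I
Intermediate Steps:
I(z, y) = -5
Z = -1
J(s) = 4*√s (J(s) = 4*√(s + 0) = 4*√s)
R(a) = 4*I (R(a) = 4*√(-1) = 4*I)
(-27013 + R(179))/(49863 + 42898) = (-27013 + 4*I)/(49863 + 42898) = (-27013 + 4*I)/92761 = (-27013 + 4*I)*(1/92761) = -27013/92761 + 4*I/92761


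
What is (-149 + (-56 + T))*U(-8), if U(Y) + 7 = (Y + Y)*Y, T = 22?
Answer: -22143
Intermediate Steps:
U(Y) = -7 + 2*Y² (U(Y) = -7 + (Y + Y)*Y = -7 + (2*Y)*Y = -7 + 2*Y²)
(-149 + (-56 + T))*U(-8) = (-149 + (-56 + 22))*(-7 + 2*(-8)²) = (-149 - 34)*(-7 + 2*64) = -183*(-7 + 128) = -183*121 = -22143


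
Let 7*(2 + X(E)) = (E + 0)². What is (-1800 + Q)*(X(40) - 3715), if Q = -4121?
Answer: 144584899/7 ≈ 2.0655e+7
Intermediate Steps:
X(E) = -2 + E²/7 (X(E) = -2 + (E + 0)²/7 = -2 + E²/7)
(-1800 + Q)*(X(40) - 3715) = (-1800 - 4121)*((-2 + (⅐)*40²) - 3715) = -5921*((-2 + (⅐)*1600) - 3715) = -5921*((-2 + 1600/7) - 3715) = -5921*(1586/7 - 3715) = -5921*(-24419/7) = 144584899/7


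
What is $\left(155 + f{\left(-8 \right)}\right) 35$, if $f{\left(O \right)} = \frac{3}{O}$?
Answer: $\frac{43295}{8} \approx 5411.9$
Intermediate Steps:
$\left(155 + f{\left(-8 \right)}\right) 35 = \left(155 + \frac{3}{-8}\right) 35 = \left(155 + 3 \left(- \frac{1}{8}\right)\right) 35 = \left(155 - \frac{3}{8}\right) 35 = \frac{1237}{8} \cdot 35 = \frac{43295}{8}$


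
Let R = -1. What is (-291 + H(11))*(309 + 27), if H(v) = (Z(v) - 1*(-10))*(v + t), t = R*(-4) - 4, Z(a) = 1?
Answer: -57120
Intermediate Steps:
t = 0 (t = -1*(-4) - 4 = 4 - 4 = 0)
H(v) = 11*v (H(v) = (1 - 1*(-10))*(v + 0) = (1 + 10)*v = 11*v)
(-291 + H(11))*(309 + 27) = (-291 + 11*11)*(309 + 27) = (-291 + 121)*336 = -170*336 = -57120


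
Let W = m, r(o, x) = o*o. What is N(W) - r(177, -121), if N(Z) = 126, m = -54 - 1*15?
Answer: -31203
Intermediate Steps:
m = -69 (m = -54 - 15 = -69)
r(o, x) = o²
W = -69
N(W) - r(177, -121) = 126 - 1*177² = 126 - 1*31329 = 126 - 31329 = -31203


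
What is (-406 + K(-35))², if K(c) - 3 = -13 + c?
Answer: 203401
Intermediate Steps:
K(c) = -10 + c (K(c) = 3 + (-13 + c) = -10 + c)
(-406 + K(-35))² = (-406 + (-10 - 35))² = (-406 - 45)² = (-451)² = 203401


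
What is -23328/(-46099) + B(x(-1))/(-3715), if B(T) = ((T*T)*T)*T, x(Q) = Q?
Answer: 86617421/171257785 ≈ 0.50577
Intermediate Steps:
B(T) = T⁴ (B(T) = (T²*T)*T = T³*T = T⁴)
-23328/(-46099) + B(x(-1))/(-3715) = -23328/(-46099) + (-1)⁴/(-3715) = -23328*(-1/46099) + 1*(-1/3715) = 23328/46099 - 1/3715 = 86617421/171257785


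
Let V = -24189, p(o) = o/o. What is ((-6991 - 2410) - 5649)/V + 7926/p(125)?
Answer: 191737064/24189 ≈ 7926.6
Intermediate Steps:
p(o) = 1
((-6991 - 2410) - 5649)/V + 7926/p(125) = ((-6991 - 2410) - 5649)/(-24189) + 7926/1 = (-9401 - 5649)*(-1/24189) + 7926*1 = -15050*(-1/24189) + 7926 = 15050/24189 + 7926 = 191737064/24189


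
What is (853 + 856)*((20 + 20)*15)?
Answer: 1025400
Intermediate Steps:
(853 + 856)*((20 + 20)*15) = 1709*(40*15) = 1709*600 = 1025400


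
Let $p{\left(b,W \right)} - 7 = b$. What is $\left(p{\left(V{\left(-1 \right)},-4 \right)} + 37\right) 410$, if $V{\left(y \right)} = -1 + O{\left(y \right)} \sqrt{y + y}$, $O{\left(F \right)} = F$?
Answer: $17630 - 410 i \sqrt{2} \approx 17630.0 - 579.83 i$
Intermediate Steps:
$V{\left(y \right)} = -1 + \sqrt{2} y^{\frac{3}{2}}$ ($V{\left(y \right)} = -1 + y \sqrt{y + y} = -1 + y \sqrt{2 y} = -1 + y \sqrt{2} \sqrt{y} = -1 + \sqrt{2} y^{\frac{3}{2}}$)
$p{\left(b,W \right)} = 7 + b$
$\left(p{\left(V{\left(-1 \right)},-4 \right)} + 37\right) 410 = \left(\left(7 - \left(1 - \sqrt{2} \left(-1\right)^{\frac{3}{2}}\right)\right) + 37\right) 410 = \left(\left(7 - \left(1 - \sqrt{2} \left(- i\right)\right)\right) + 37\right) 410 = \left(\left(7 - \left(1 + i \sqrt{2}\right)\right) + 37\right) 410 = \left(\left(6 - i \sqrt{2}\right) + 37\right) 410 = \left(43 - i \sqrt{2}\right) 410 = 17630 - 410 i \sqrt{2}$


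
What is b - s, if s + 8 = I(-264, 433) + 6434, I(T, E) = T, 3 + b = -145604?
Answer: -151769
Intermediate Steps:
b = -145607 (b = -3 - 145604 = -145607)
s = 6162 (s = -8 + (-264 + 6434) = -8 + 6170 = 6162)
b - s = -145607 - 1*6162 = -145607 - 6162 = -151769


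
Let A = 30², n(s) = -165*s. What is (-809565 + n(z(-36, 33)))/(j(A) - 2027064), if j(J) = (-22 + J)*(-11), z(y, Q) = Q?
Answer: 407505/1018361 ≈ 0.40016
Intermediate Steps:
A = 900
j(J) = 242 - 11*J
(-809565 + n(z(-36, 33)))/(j(A) - 2027064) = (-809565 - 165*33)/((242 - 11*900) - 2027064) = (-809565 - 5445)/((242 - 9900) - 2027064) = -815010/(-9658 - 2027064) = -815010/(-2036722) = -815010*(-1/2036722) = 407505/1018361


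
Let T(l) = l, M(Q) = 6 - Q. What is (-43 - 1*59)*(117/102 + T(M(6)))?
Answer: -117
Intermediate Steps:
(-43 - 1*59)*(117/102 + T(M(6))) = (-43 - 1*59)*(117/102 + (6 - 1*6)) = (-43 - 59)*(117*(1/102) + (6 - 6)) = -102*(39/34 + 0) = -102*39/34 = -117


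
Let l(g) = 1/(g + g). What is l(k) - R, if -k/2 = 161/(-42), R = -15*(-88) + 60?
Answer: -63477/46 ≈ -1379.9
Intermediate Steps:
R = 1380 (R = 1320 + 60 = 1380)
k = 23/3 (k = -322/(-42) = -322*(-1)/42 = -2*(-23/6) = 23/3 ≈ 7.6667)
l(g) = 1/(2*g)
l(k) - R = 1/(2*(23/3)) - 1*1380 = (½)*(3/23) - 1380 = 3/46 - 1380 = -63477/46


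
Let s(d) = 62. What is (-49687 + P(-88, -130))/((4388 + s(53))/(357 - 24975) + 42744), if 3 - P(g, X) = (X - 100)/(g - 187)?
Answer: -3057853254/2630668355 ≈ -1.1624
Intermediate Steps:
P(g, X) = 3 - (-100 + X)/(-187 + g) (P(g, X) = 3 - (X - 100)/(g - 187) = 3 - (-100 + X)/(-187 + g))
(-49687 + P(-88, -130))/((4388 + s(53))/(357 - 24975) + 42744) = (-49687 + (-461 - 1*(-130) + 3*(-88))/(-187 - 88))/((4388 + 62)/(357 - 24975) + 42744) = (-49687 + (-461 + 130 - 264)/(-275))/(4450/(-24618) + 42744) = (-49687 - 1/275*(-595))/(4450*(-1/24618) + 42744) = (-49687 + 119/55)/(-2225/12309 + 42744) = -2732666/(55*526133671/12309) = -2732666/55*12309/526133671 = -3057853254/2630668355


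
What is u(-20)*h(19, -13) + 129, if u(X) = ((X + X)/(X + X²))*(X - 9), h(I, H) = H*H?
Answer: 12253/19 ≈ 644.89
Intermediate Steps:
h(I, H) = H²
u(X) = 2*X*(-9 + X)/(X + X²) (u(X) = ((2*X)/(X + X²))*(-9 + X) = (2*X/(X + X²))*(-9 + X) = 2*X*(-9 + X)/(X + X²))
u(-20)*h(19, -13) + 129 = (2*(-9 - 20)/(1 - 20))*(-13)² + 129 = (2*(-29)/(-19))*169 + 129 = (2*(-1/19)*(-29))*169 + 129 = (58/19)*169 + 129 = 9802/19 + 129 = 12253/19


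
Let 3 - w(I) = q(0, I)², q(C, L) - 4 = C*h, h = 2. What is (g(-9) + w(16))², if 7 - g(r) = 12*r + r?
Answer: 12321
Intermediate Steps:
q(C, L) = 4 + 2*C (q(C, L) = 4 + C*2 = 4 + 2*C)
g(r) = 7 - 13*r (g(r) = 7 - (12*r + r) = 7 - 13*r)
w(I) = -13 (w(I) = 3 - (4 + 2*0)² = 3 - (4 + 0)² = 3 - 1*4² = 3 - 1*16 = 3 - 16 = -13)
(g(-9) + w(16))² = ((7 - 13*(-9)) - 13)² = ((7 + 117) - 13)² = (124 - 13)² = 111² = 12321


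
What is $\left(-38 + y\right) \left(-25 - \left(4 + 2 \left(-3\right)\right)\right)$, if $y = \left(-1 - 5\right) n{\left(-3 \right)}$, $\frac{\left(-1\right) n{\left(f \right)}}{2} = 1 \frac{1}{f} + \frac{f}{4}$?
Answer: $1173$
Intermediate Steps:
$n{\left(f \right)} = - \frac{2}{f} - \frac{f}{2}$ ($n{\left(f \right)} = - 2 \left(1 \frac{1}{f} + \frac{f}{4}\right) = - 2 \left(\frac{1}{f} + f \frac{1}{4}\right) = - 2 \left(\frac{1}{f} + \frac{f}{4}\right) = - \frac{2}{f} - \frac{f}{2}$)
$y = -13$ ($y = \left(-1 - 5\right) \left(- \frac{2}{-3} - - \frac{3}{2}\right) = - 6 \left(\left(-2\right) \left(- \frac{1}{3}\right) + \frac{3}{2}\right) = - 6 \left(\frac{2}{3} + \frac{3}{2}\right) = \left(-6\right) \frac{13}{6} = -13$)
$\left(-38 + y\right) \left(-25 - \left(4 + 2 \left(-3\right)\right)\right) = \left(-38 - 13\right) \left(-25 - \left(4 + 2 \left(-3\right)\right)\right) = - 51 \left(-25 - \left(4 - 6\right)\right) = - 51 \left(-25 - -2\right) = - 51 \left(-25 + 2\right) = \left(-51\right) \left(-23\right) = 1173$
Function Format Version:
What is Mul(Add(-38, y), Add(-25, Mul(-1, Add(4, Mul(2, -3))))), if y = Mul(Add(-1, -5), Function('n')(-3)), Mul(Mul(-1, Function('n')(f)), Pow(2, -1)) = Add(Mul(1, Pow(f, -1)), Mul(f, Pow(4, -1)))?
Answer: 1173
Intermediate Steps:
Function('n')(f) = Add(Mul(-2, Pow(f, -1)), Mul(Rational(-1, 2), f)) (Function('n')(f) = Mul(-2, Add(Mul(1, Pow(f, -1)), Mul(f, Pow(4, -1)))) = Mul(-2, Add(Pow(f, -1), Mul(f, Rational(1, 4)))) = Mul(-2, Add(Pow(f, -1), Mul(Rational(1, 4), f))) = Add(Mul(-2, Pow(f, -1)), Mul(Rational(-1, 2), f)))
y = -13 (y = Mul(Add(-1, -5), Add(Mul(-2, Pow(-3, -1)), Mul(Rational(-1, 2), -3))) = Mul(-6, Add(Mul(-2, Rational(-1, 3)), Rational(3, 2))) = Mul(-6, Add(Rational(2, 3), Rational(3, 2))) = Mul(-6, Rational(13, 6)) = -13)
Mul(Add(-38, y), Add(-25, Mul(-1, Add(4, Mul(2, -3))))) = Mul(Add(-38, -13), Add(-25, Mul(-1, Add(4, Mul(2, -3))))) = Mul(-51, Add(-25, Mul(-1, Add(4, -6)))) = Mul(-51, Add(-25, Mul(-1, -2))) = Mul(-51, Add(-25, 2)) = Mul(-51, -23) = 1173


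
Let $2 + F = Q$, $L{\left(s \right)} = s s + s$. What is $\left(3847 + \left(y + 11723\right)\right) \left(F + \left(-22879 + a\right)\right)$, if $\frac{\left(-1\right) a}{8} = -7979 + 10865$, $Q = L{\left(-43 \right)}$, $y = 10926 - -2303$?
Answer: $-1271850237$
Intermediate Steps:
$L{\left(s \right)} = s + s^{2}$ ($L{\left(s \right)} = s^{2} + s = s + s^{2}$)
$y = 13229$ ($y = 10926 + 2303 = 13229$)
$Q = 1806$ ($Q = - 43 \left(1 - 43\right) = \left(-43\right) \left(-42\right) = 1806$)
$F = 1804$ ($F = -2 + 1806 = 1804$)
$a = -23088$ ($a = - 8 \left(-7979 + 10865\right) = \left(-8\right) 2886 = -23088$)
$\left(3847 + \left(y + 11723\right)\right) \left(F + \left(-22879 + a\right)\right) = \left(3847 + \left(13229 + 11723\right)\right) \left(1804 - 45967\right) = \left(3847 + 24952\right) \left(1804 - 45967\right) = 28799 \left(-44163\right) = -1271850237$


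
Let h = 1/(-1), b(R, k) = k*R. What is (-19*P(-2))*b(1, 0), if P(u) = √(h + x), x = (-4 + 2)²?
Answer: 0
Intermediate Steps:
b(R, k) = R*k
h = -1
x = 4 (x = (-2)² = 4)
P(u) = √3 (P(u) = √(-1 + 4) = √3)
(-19*P(-2))*b(1, 0) = (-19*√3)*(1*0) = -19*√3*0 = 0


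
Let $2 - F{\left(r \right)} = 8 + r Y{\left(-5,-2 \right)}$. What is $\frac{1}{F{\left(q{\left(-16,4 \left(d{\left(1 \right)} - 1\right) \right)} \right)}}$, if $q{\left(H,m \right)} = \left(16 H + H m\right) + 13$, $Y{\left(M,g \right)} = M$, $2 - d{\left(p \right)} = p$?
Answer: $- \frac{1}{1221} \approx -0.000819$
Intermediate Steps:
$d{\left(p \right)} = 2 - p$
$q{\left(H,m \right)} = 13 + 16 H + H m$
$F{\left(r \right)} = -6 + 5 r$ ($F{\left(r \right)} = 2 - \left(8 + r \left(-5\right)\right) = 2 - \left(8 - 5 r\right) = 2 + \left(-8 + 5 r\right) = -6 + 5 r$)
$\frac{1}{F{\left(q{\left(-16,4 \left(d{\left(1 \right)} - 1\right) \right)} \right)}} = \frac{1}{-6 + 5 \left(13 + 16 \left(-16\right) - 16 \cdot 4 \left(\left(2 - 1\right) - 1\right)\right)} = \frac{1}{-6 + 5 \left(13 - 256 - 16 \cdot 4 \left(\left(2 - 1\right) - 1\right)\right)} = \frac{1}{-6 + 5 \left(13 - 256 - 16 \cdot 4 \left(1 - 1\right)\right)} = \frac{1}{-6 + 5 \left(13 - 256 - 16 \cdot 4 \cdot 0\right)} = \frac{1}{-6 + 5 \left(13 - 256 - 0\right)} = \frac{1}{-6 + 5 \left(13 - 256 + 0\right)} = \frac{1}{-6 + 5 \left(-243\right)} = \frac{1}{-6 - 1215} = \frac{1}{-1221} = - \frac{1}{1221}$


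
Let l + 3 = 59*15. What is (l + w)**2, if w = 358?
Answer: 1537600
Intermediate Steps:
l = 882 (l = -3 + 59*15 = -3 + 885 = 882)
(l + w)**2 = (882 + 358)**2 = 1240**2 = 1537600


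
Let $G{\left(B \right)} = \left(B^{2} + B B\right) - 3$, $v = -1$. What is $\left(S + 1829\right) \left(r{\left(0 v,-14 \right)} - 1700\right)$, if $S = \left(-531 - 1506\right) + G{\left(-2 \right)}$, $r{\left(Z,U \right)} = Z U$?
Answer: $345100$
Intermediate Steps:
$G{\left(B \right)} = -3 + 2 B^{2}$ ($G{\left(B \right)} = \left(B^{2} + B^{2}\right) - 3 = 2 B^{2} - 3 = -3 + 2 B^{2}$)
$r{\left(Z,U \right)} = U Z$
$S = -2032$ ($S = \left(-531 - 1506\right) - \left(3 - 2 \left(-2\right)^{2}\right) = -2037 + \left(-3 + 2 \cdot 4\right) = -2037 + \left(-3 + 8\right) = -2037 + 5 = -2032$)
$\left(S + 1829\right) \left(r{\left(0 v,-14 \right)} - 1700\right) = \left(-2032 + 1829\right) \left(- 14 \cdot 0 \left(-1\right) - 1700\right) = - 203 \left(\left(-14\right) 0 - 1700\right) = - 203 \left(0 - 1700\right) = \left(-203\right) \left(-1700\right) = 345100$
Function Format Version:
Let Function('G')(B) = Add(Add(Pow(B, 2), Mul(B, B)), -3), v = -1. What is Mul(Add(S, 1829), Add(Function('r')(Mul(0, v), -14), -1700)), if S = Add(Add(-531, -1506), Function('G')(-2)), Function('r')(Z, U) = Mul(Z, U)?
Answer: 345100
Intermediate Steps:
Function('G')(B) = Add(-3, Mul(2, Pow(B, 2))) (Function('G')(B) = Add(Add(Pow(B, 2), Pow(B, 2)), -3) = Add(Mul(2, Pow(B, 2)), -3) = Add(-3, Mul(2, Pow(B, 2))))
Function('r')(Z, U) = Mul(U, Z)
S = -2032 (S = Add(Add(-531, -1506), Add(-3, Mul(2, Pow(-2, 2)))) = Add(-2037, Add(-3, Mul(2, 4))) = Add(-2037, Add(-3, 8)) = Add(-2037, 5) = -2032)
Mul(Add(S, 1829), Add(Function('r')(Mul(0, v), -14), -1700)) = Mul(Add(-2032, 1829), Add(Mul(-14, Mul(0, -1)), -1700)) = Mul(-203, Add(Mul(-14, 0), -1700)) = Mul(-203, Add(0, -1700)) = Mul(-203, -1700) = 345100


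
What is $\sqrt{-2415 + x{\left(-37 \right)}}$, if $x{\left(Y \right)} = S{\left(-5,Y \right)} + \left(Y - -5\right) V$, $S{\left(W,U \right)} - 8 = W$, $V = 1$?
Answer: $2 i \sqrt{611} \approx 49.437 i$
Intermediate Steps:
$S{\left(W,U \right)} = 8 + W$
$x{\left(Y \right)} = 8 + Y$ ($x{\left(Y \right)} = \left(8 - 5\right) + \left(Y - -5\right) 1 = 3 + \left(Y + 5\right) 1 = 3 + \left(5 + Y\right) 1 = 3 + \left(5 + Y\right) = 8 + Y$)
$\sqrt{-2415 + x{\left(-37 \right)}} = \sqrt{-2415 + \left(8 - 37\right)} = \sqrt{-2415 - 29} = \sqrt{-2444} = 2 i \sqrt{611}$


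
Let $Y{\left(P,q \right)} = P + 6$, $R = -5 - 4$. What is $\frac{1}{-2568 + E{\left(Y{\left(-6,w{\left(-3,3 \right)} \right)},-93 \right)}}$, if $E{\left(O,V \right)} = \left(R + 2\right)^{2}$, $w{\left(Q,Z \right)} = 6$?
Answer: $- \frac{1}{2519} \approx -0.00039698$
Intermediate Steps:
$R = -9$ ($R = -5 - 4 = -9$)
$Y{\left(P,q \right)} = 6 + P$
$E{\left(O,V \right)} = 49$ ($E{\left(O,V \right)} = \left(-9 + 2\right)^{2} = \left(-7\right)^{2} = 49$)
$\frac{1}{-2568 + E{\left(Y{\left(-6,w{\left(-3,3 \right)} \right)},-93 \right)}} = \frac{1}{-2568 + 49} = \frac{1}{-2519} = - \frac{1}{2519}$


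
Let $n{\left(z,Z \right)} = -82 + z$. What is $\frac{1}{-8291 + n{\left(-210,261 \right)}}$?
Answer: $- \frac{1}{8583} \approx -0.00011651$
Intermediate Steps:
$\frac{1}{-8291 + n{\left(-210,261 \right)}} = \frac{1}{-8291 - 292} = \frac{1}{-8583} = - \frac{1}{8583}$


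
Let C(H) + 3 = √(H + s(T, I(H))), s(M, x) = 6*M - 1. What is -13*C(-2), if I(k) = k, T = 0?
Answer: 39 - 13*I*√3 ≈ 39.0 - 22.517*I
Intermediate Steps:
s(M, x) = -1 + 6*M
C(H) = -3 + √(-1 + H) (C(H) = -3 + √(H + (-1 + 6*0)) = -3 + √(H + (-1 + 0)) = -3 + √(H - 1) = -3 + √(-1 + H))
-13*C(-2) = -13*(-3 + √(-1 - 2)) = -13*(-3 + √(-3)) = -13*(-3 + I*√3) = 39 - 13*I*√3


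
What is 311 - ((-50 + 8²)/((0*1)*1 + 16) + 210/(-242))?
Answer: 301041/968 ≈ 310.99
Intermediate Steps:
311 - ((-50 + 8²)/((0*1)*1 + 16) + 210/(-242)) = 311 - ((-50 + 64)/(0*1 + 16) + 210*(-1/242)) = 311 - (14/(0 + 16) - 105/121) = 311 - (14/16 - 105/121) = 311 - (14*(1/16) - 105/121) = 311 - (7/8 - 105/121) = 311 - 1*7/968 = 311 - 7/968 = 301041/968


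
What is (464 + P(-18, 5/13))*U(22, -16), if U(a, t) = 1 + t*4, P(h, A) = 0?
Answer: -29232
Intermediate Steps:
U(a, t) = 1 + 4*t
(464 + P(-18, 5/13))*U(22, -16) = (464 + 0)*(1 + 4*(-16)) = 464*(1 - 64) = 464*(-63) = -29232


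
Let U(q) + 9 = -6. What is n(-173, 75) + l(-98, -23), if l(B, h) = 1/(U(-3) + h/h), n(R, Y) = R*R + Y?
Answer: 420055/14 ≈ 30004.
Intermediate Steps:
n(R, Y) = Y + R² (n(R, Y) = R² + Y = Y + R²)
U(q) = -15 (U(q) = -9 - 6 = -15)
l(B, h) = -1/14 (l(B, h) = 1/(-15 + h/h) = 1/(-15 + 1) = 1/(-14) = -1/14)
n(-173, 75) + l(-98, -23) = (75 + (-173)²) - 1/14 = (75 + 29929) - 1/14 = 30004 - 1/14 = 420055/14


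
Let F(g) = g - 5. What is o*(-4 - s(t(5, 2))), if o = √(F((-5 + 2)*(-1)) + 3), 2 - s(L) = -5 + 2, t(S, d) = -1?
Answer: -9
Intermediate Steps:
s(L) = 5 (s(L) = 2 - (-5 + 2) = 2 - 1*(-3) = 2 + 3 = 5)
F(g) = -5 + g
o = 1 (o = √((-5 + (-5 + 2)*(-1)) + 3) = √((-5 - 3*(-1)) + 3) = √((-5 + 3) + 3) = √(-2 + 3) = √1 = 1)
o*(-4 - s(t(5, 2))) = 1*(-4 - 1*5) = 1*(-4 - 5) = 1*(-9) = -9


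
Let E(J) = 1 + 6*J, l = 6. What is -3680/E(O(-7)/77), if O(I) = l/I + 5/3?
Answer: -1983520/573 ≈ -3461.6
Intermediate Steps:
O(I) = 5/3 + 6/I (O(I) = 6/I + 5/3 = 5/3 + 6/I)
-3680/E(O(-7)/77) = -3680/(1 + 6*((5/3 + 6/(-7))/77)) = -3680/(1 + 6*((5/3 + 6*(-⅐))*(1/77))) = -3680/(1 + 6*((5/3 - 6/7)*(1/77))) = -3680/(1 + 6*((17/21)*(1/77))) = -3680/(1 + 6*(17/1617)) = -3680/(1 + 34/539) = -3680/573/539 = -3680*539/573 = -1983520/573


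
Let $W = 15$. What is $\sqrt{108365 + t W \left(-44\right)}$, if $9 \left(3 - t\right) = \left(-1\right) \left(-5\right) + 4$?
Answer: $\sqrt{107045} \approx 327.18$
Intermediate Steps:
$t = 2$ ($t = 3 - \frac{\left(-1\right) \left(-5\right) + 4}{9} = 3 - \frac{5 + 4}{9} = 3 - 1 = 2$)
$\sqrt{108365 + t W \left(-44\right)} = \sqrt{108365 + 2 \cdot 15 \left(-44\right)} = \sqrt{108365 + 30 \left(-44\right)} = \sqrt{108365 - 1320} = \sqrt{107045}$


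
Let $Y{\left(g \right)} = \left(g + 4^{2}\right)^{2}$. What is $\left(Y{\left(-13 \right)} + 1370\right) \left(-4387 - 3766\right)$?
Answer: $-11242987$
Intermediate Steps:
$Y{\left(g \right)} = \left(16 + g\right)^{2}$ ($Y{\left(g \right)} = \left(g + 16\right)^{2} = \left(16 + g\right)^{2}$)
$\left(Y{\left(-13 \right)} + 1370\right) \left(-4387 - 3766\right) = \left(\left(16 - 13\right)^{2} + 1370\right) \left(-4387 - 3766\right) = \left(3^{2} + 1370\right) \left(-8153\right) = \left(9 + 1370\right) \left(-8153\right) = 1379 \left(-8153\right) = -11242987$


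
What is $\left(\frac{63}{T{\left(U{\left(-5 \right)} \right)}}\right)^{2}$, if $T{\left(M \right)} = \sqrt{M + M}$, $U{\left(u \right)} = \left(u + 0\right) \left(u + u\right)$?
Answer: $\frac{3969}{100} \approx 39.69$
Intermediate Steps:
$U{\left(u \right)} = 2 u^{2}$ ($U{\left(u \right)} = u 2 u = 2 u^{2}$)
$T{\left(M \right)} = \sqrt{2} \sqrt{M}$ ($T{\left(M \right)} = \sqrt{2 M} = \sqrt{2} \sqrt{M}$)
$\left(\frac{63}{T{\left(U{\left(-5 \right)} \right)}}\right)^{2} = \left(\frac{63}{\sqrt{2} \sqrt{2 \left(-5\right)^{2}}}\right)^{2} = \left(\frac{63}{\sqrt{2} \sqrt{2 \cdot 25}}\right)^{2} = \left(\frac{63}{\sqrt{2} \sqrt{50}}\right)^{2} = \left(\frac{63}{\sqrt{2} \cdot 5 \sqrt{2}}\right)^{2} = \left(\frac{63}{10}\right)^{2} = \frac{3969}{100}$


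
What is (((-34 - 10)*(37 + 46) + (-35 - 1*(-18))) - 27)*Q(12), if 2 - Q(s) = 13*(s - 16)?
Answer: -199584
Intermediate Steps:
Q(s) = 210 - 13*s (Q(s) = 2 - 13*(s - 16) = 2 - 13*(-16 + s) = 2 - (-208 + 13*s) = 2 + (208 - 13*s) = 210 - 13*s)
(((-34 - 10)*(37 + 46) + (-35 - 1*(-18))) - 27)*Q(12) = (((-34 - 10)*(37 + 46) + (-35 - 1*(-18))) - 27)*(210 - 13*12) = ((-44*83 + (-35 + 18)) - 27)*(210 - 156) = ((-3652 - 17) - 27)*54 = (-3669 - 27)*54 = -3696*54 = -199584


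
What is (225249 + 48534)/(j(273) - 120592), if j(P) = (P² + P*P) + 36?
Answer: 273783/28502 ≈ 9.6057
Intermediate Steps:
j(P) = 36 + 2*P² (j(P) = (P² + P²) + 36 = 2*P² + 36 = 36 + 2*P²)
(225249 + 48534)/(j(273) - 120592) = (225249 + 48534)/((36 + 2*273²) - 120592) = 273783/((36 + 2*74529) - 120592) = 273783/((36 + 149058) - 120592) = 273783/(149094 - 120592) = 273783/28502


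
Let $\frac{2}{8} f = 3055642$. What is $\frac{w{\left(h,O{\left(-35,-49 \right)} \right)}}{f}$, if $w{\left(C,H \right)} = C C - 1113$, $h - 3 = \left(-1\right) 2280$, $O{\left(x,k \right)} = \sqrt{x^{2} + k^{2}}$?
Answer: $\frac{647952}{1527821} \approx 0.4241$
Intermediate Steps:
$O{\left(x,k \right)} = \sqrt{k^{2} + x^{2}}$
$f = 12222568$ ($f = 4 \cdot 3055642 = 12222568$)
$h = -2277$ ($h = 3 - 2280 = -2277$)
$w{\left(C,H \right)} = -1113 + C^{2}$ ($w{\left(C,H \right)} = C^{2} - 1113 = -1113 + C^{2}$)
$\frac{w{\left(h,O{\left(-35,-49 \right)} \right)}}{f} = \frac{-1113 + \left(-2277\right)^{2}}{12222568} = \left(-1113 + 5184729\right) \frac{1}{12222568} = 5183616 \cdot \frac{1}{12222568} = \frac{647952}{1527821}$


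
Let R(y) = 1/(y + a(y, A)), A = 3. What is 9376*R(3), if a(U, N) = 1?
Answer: 2344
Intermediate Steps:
R(y) = 1/(1 + y) (R(y) = 1/(y + 1) = 1/(1 + y))
9376*R(3) = 9376/(1 + 3) = 9376/4 = 9376*(¼) = 2344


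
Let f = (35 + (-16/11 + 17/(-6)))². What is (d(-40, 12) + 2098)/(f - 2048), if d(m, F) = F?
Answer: -9191160/4812359 ≈ -1.9099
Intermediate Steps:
f = 4108729/4356 (f = (35 + (-16*1/11 + 17*(-⅙)))² = (35 + (-16/11 - 17/6))² = (35 - 283/66)² = (2027/66)² = 4108729/4356 ≈ 943.23)
(d(-40, 12) + 2098)/(f - 2048) = (12 + 2098)/(4108729/4356 - 2048) = 2110/(-4812359/4356) = 2110*(-4356/4812359) = -9191160/4812359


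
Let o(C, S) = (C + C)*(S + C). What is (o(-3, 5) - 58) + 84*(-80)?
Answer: -6790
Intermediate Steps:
o(C, S) = 2*C*(C + S) (o(C, S) = (2*C)*(C + S) = 2*C*(C + S))
(o(-3, 5) - 58) + 84*(-80) = (2*(-3)*(-3 + 5) - 58) + 84*(-80) = (2*(-3)*2 - 58) - 6720 = (-12 - 58) - 6720 = -70 - 6720 = -6790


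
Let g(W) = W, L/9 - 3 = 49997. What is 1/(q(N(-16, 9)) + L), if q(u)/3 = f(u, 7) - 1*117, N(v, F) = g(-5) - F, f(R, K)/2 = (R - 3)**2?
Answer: 1/451383 ≈ 2.2154e-6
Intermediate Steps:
f(R, K) = 2*(-3 + R)**2 (f(R, K) = 2*(R - 3)**2 = 2*(-3 + R)**2)
L = 450000 (L = 27 + 9*49997 = 27 + 449973 = 450000)
N(v, F) = -5 - F
q(u) = -351 + 6*(-3 + u)**2 (q(u) = 3*(2*(-3 + u)**2 - 1*117) = 3*(2*(-3 + u)**2 - 117) = 3*(-117 + 2*(-3 + u)**2) = -351 + 6*(-3 + u)**2)
1/(q(N(-16, 9)) + L) = 1/((-351 + 6*(-3 + (-5 - 1*9))**2) + 450000) = 1/((-351 + 6*(-3 + (-5 - 9))**2) + 450000) = 1/((-351 + 6*(-3 - 14)**2) + 450000) = 1/((-351 + 6*(-17)**2) + 450000) = 1/((-351 + 6*289) + 450000) = 1/((-351 + 1734) + 450000) = 1/(1383 + 450000) = 1/451383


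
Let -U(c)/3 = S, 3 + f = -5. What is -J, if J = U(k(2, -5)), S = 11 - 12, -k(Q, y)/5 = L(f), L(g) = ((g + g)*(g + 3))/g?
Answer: -3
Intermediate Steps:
f = -8 (f = -3 - 5 = -8)
L(g) = 6 + 2*g (L(g) = ((2*g)*(3 + g))/g = (2*g*(3 + g))/g = 6 + 2*g)
k(Q, y) = 50 (k(Q, y) = -5*(6 + 2*(-8)) = -5*(6 - 16) = -5*(-10) = 50)
S = -1
U(c) = 3 (U(c) = -3*(-1) = 3)
J = 3
-J = -1*3 = -3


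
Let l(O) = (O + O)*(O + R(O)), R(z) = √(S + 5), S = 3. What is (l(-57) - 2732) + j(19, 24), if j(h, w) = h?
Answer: 3785 - 228*√2 ≈ 3462.6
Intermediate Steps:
R(z) = 2*√2 (R(z) = √(3 + 5) = √8 = 2*√2)
l(O) = 2*O*(O + 2*√2) (l(O) = (O + O)*(O + 2*√2) = (2*O)*(O + 2*√2) = 2*O*(O + 2*√2))
(l(-57) - 2732) + j(19, 24) = (2*(-57)*(-57 + 2*√2) - 2732) + 19 = ((6498 - 228*√2) - 2732) + 19 = (3766 - 228*√2) + 19 = 3785 - 228*√2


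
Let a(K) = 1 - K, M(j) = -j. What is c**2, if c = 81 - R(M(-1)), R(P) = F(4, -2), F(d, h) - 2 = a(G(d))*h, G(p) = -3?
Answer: 7569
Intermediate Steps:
F(d, h) = 2 + 4*h (F(d, h) = 2 + (1 - 1*(-3))*h = 2 + (1 + 3)*h = 2 + 4*h)
R(P) = -6 (R(P) = 2 + 4*(-2) = 2 - 8 = -6)
c = 87 (c = 81 - 1*(-6) = 81 + 6 = 87)
c**2 = 87**2 = 7569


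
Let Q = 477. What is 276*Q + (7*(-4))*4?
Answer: 131540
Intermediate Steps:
276*Q + (7*(-4))*4 = 276*477 + (7*(-4))*4 = 131652 - 28*4 = 131652 - 112 = 131540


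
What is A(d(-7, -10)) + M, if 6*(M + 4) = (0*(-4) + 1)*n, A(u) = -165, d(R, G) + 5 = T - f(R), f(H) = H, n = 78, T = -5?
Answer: -156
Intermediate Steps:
d(R, G) = -10 - R (d(R, G) = -5 + (-5 - R) = -10 - R)
M = 9 (M = -4 + ((0*(-4) + 1)*78)/6 = -4 + ((0 + 1)*78)/6 = -4 + (1*78)/6 = -4 + (⅙)*78 = -4 + 13 = 9)
A(d(-7, -10)) + M = -165 + 9 = -156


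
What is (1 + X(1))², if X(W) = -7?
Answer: 36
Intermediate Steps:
(1 + X(1))² = (1 - 7)² = (-6)² = 36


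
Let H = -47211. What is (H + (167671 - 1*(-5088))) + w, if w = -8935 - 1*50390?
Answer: 66223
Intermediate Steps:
w = -59325 (w = -8935 - 50390 = -59325)
(H + (167671 - 1*(-5088))) + w = (-47211 + (167671 - 1*(-5088))) - 59325 = (-47211 + (167671 + 5088)) - 59325 = (-47211 + 172759) - 59325 = 125548 - 59325 = 66223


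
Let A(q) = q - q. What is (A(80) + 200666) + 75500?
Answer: 276166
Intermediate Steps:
A(q) = 0
(A(80) + 200666) + 75500 = (0 + 200666) + 75500 = 200666 + 75500 = 276166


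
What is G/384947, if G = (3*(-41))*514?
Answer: -63222/384947 ≈ -0.16424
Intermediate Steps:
G = -63222 (G = -123*514 = -63222)
G/384947 = -63222/384947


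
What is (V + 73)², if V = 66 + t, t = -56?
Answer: 6889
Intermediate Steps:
V = 10 (V = 66 - 56 = 10)
(V + 73)² = (10 + 73)² = 83² = 6889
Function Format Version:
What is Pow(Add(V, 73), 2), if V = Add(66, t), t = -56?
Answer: 6889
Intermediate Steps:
V = 10 (V = Add(66, -56) = 10)
Pow(Add(V, 73), 2) = Pow(Add(10, 73), 2) = Pow(83, 2) = 6889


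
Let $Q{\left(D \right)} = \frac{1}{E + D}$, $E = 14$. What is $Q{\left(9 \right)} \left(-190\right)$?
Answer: $- \frac{190}{23} \approx -8.2609$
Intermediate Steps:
$Q{\left(D \right)} = \frac{1}{14 + D}$
$Q{\left(9 \right)} \left(-190\right) = \frac{1}{14 + 9} \left(-190\right) = \frac{1}{23} \left(-190\right) = - \frac{190}{23}$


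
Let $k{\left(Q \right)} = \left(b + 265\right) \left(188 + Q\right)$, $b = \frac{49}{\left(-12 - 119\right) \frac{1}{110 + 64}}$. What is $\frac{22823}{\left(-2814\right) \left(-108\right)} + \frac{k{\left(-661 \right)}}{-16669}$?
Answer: $\frac{3814515789961}{663634095768} \approx 5.7479$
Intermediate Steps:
$b = - \frac{8526}{131}$ ($b = \frac{49}{\left(-131\right) \frac{1}{174}} = \frac{49}{- \frac{131}{174}} = 49 \left(- \frac{174}{131}\right) = - \frac{8526}{131} \approx -65.084$)
$k{\left(Q \right)} = \frac{4923532}{131} + \frac{26189 Q}{131}$ ($k{\left(Q \right)} = \left(- \frac{8526}{131} + 265\right) \left(188 + Q\right) = \frac{26189 \left(188 + Q\right)}{131} = \frac{4923532}{131} + \frac{26189 Q}{131}$)
$\frac{22823}{\left(-2814\right) \left(-108\right)} + \frac{k{\left(-661 \right)}}{-16669} = \frac{22823}{\left(-2814\right) \left(-108\right)} + \frac{\frac{4923532}{131} + \frac{26189}{131} \left(-661\right)}{-16669} = \frac{22823}{303912} + \left(\frac{4923532}{131} - \frac{17310929}{131}\right) \left(- \frac{1}{16669}\right) = 22823 \cdot \frac{1}{303912} - - \frac{12387397}{2183639} = \frac{22823}{303912} + \frac{12387397}{2183639} = \frac{3814515789961}{663634095768}$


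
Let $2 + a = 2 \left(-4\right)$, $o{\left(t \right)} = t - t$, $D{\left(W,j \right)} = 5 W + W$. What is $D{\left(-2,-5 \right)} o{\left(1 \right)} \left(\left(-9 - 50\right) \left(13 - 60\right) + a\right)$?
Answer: $0$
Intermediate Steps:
$D{\left(W,j \right)} = 6 W$
$o{\left(t \right)} = 0$
$a = -10$ ($a = -2 + 2 \left(-4\right) = -2 - 8 = -10$)
$D{\left(-2,-5 \right)} o{\left(1 \right)} \left(\left(-9 - 50\right) \left(13 - 60\right) + a\right) = 6 \left(-2\right) 0 \left(\left(-9 - 50\right) \left(13 - 60\right) - 10\right) = \left(-12\right) 0 \left(\left(-59\right) \left(-47\right) - 10\right) = 0 \left(2773 - 10\right) = 0 \cdot 2763 = 0$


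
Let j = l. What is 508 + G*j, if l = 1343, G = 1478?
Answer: 1985462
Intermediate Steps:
j = 1343
508 + G*j = 508 + 1478*1343 = 508 + 1984954 = 1985462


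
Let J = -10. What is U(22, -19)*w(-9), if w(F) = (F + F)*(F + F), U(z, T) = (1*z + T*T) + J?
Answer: 120852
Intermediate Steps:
U(z, T) = -10 + z + T² (U(z, T) = (1*z + T*T) - 10 = (z + T²) - 10 = -10 + z + T²)
w(F) = 4*F² (w(F) = (2*F)*(2*F) = 4*F²)
U(22, -19)*w(-9) = (-10 + 22 + (-19)²)*(4*(-9)²) = (-10 + 22 + 361)*(4*81) = 373*324 = 120852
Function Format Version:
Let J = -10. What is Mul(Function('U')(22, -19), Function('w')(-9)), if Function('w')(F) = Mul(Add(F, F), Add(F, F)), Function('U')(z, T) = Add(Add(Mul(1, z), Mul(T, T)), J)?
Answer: 120852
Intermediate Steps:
Function('U')(z, T) = Add(-10, z, Pow(T, 2)) (Function('U')(z, T) = Add(Add(Mul(1, z), Mul(T, T)), -10) = Add(Add(z, Pow(T, 2)), -10) = Add(-10, z, Pow(T, 2)))
Function('w')(F) = Mul(4, Pow(F, 2)) (Function('w')(F) = Mul(Mul(2, F), Mul(2, F)) = Mul(4, Pow(F, 2)))
Mul(Function('U')(22, -19), Function('w')(-9)) = Mul(Add(-10, 22, Pow(-19, 2)), Mul(4, Pow(-9, 2))) = Mul(Add(-10, 22, 361), Mul(4, 81)) = Mul(373, 324) = 120852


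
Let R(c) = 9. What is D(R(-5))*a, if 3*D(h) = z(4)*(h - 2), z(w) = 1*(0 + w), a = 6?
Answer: 56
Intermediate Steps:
z(w) = w (z(w) = 1*w = w)
D(h) = -8/3 + 4*h/3 (D(h) = (4*(h - 2))/3 = (4*(-2 + h))/3 = (-8 + 4*h)/3 = -8/3 + 4*h/3)
D(R(-5))*a = (-8/3 + (4/3)*9)*6 = (-8/3 + 12)*6 = (28/3)*6 = 56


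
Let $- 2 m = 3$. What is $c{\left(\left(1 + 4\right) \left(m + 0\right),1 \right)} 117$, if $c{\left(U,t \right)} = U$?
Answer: $- \frac{1755}{2} \approx -877.5$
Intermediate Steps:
$m = - \frac{3}{2}$ ($m = \left(- \frac{1}{2}\right) 3 = - \frac{3}{2} \approx -1.5$)
$c{\left(\left(1 + 4\right) \left(m + 0\right),1 \right)} 117 = \left(1 + 4\right) \left(- \frac{3}{2} + 0\right) 117 = 5 \left(- \frac{3}{2}\right) 117 = \left(- \frac{15}{2}\right) 117 = - \frac{1755}{2}$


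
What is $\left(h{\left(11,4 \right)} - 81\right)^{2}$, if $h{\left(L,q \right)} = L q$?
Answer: $1369$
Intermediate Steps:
$\left(h{\left(11,4 \right)} - 81\right)^{2} = \left(11 \cdot 4 - 81\right)^{2} = \left(44 - 81\right)^{2} = \left(-37\right)^{2} = 1369$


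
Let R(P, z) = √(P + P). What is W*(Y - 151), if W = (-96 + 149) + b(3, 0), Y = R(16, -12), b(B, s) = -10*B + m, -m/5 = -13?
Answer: -13288 + 352*√2 ≈ -12790.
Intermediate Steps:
m = 65 (m = -5*(-13) = 65)
R(P, z) = √2*√P (R(P, z) = √(2*P) = √2*√P)
b(B, s) = 65 - 10*B (b(B, s) = -10*B + 65 = 65 - 10*B)
Y = 4*√2 (Y = √2*√16 = √2*4 = 4*√2 ≈ 5.6569)
W = 88 (W = (-96 + 149) + (65 - 10*3) = 53 + (65 - 30) = 53 + 35 = 88)
W*(Y - 151) = 88*(4*√2 - 151) = 88*(-151 + 4*√2) = -13288 + 352*√2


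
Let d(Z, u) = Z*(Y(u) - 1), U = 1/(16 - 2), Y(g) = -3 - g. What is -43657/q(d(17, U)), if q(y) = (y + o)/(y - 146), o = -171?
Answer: -131538541/3363 ≈ -39113.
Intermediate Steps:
U = 1/14 ≈ 0.071429
d(Z, u) = Z*(-4 - u) (d(Z, u) = Z*((-3 - u) - 1) = Z*(-4 - u))
q(y) = (-171 + y)/(-146 + y) (q(y) = (y - 171)/(y - 146) = (-171 + y)/(-146 + y))
-43657/q(d(17, U)) = -43657*(-146 - 1*17*(4 + 1/14))/(-171 - 1*17*(4 + 1/14)) = -43657*(-146 - 1*17*57/14)/(-171 - 1*17*57/14) = -43657*(-146 - 969/14)/(-171 - 969/14) = -43657/(-3363/14/(-3013/14)) = -43657/((-14/3013*(-3363/14))) = -43657/3363/3013 = -43657*3013/3363 = -131538541/3363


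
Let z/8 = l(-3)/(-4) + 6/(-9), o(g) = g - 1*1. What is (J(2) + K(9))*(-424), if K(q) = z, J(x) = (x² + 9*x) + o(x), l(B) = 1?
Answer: -19928/3 ≈ -6642.7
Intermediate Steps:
o(g) = -1 + g (o(g) = g - 1 = -1 + g)
z = -22/3 (z = 8*(1/(-4) + 6/(-9)) = 8*(1*(-¼) + 6*(-⅑)) = 8*(-¼ - ⅔) = 8*(-11/12) = -22/3 ≈ -7.3333)
J(x) = -1 + x² + 10*x (J(x) = (x² + 9*x) + (-1 + x) = -1 + x² + 10*x)
K(q) = -22/3
(J(2) + K(9))*(-424) = ((-1 + 2² + 10*2) - 22/3)*(-424) = ((-1 + 4 + 20) - 22/3)*(-424) = (23 - 22/3)*(-424) = (47/3)*(-424) = -19928/3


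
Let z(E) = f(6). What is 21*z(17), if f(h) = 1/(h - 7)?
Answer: -21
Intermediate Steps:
f(h) = 1/(-7 + h)
z(E) = -1 (z(E) = 1/(-7 + 6) = 1/(-1) = -1)
21*z(17) = 21*(-1) = -21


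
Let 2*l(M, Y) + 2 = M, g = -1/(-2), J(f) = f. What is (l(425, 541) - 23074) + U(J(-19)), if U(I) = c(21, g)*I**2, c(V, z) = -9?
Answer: -52223/2 ≈ -26112.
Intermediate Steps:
g = 1/2 (g = -1*(-1/2) = 1/2 ≈ 0.50000)
l(M, Y) = -1 + M/2
U(I) = -9*I**2
(l(425, 541) - 23074) + U(J(-19)) = ((-1 + (1/2)*425) - 23074) - 9*(-19)**2 = ((-1 + 425/2) - 23074) - 9*361 = (423/2 - 23074) - 3249 = -45725/2 - 3249 = -52223/2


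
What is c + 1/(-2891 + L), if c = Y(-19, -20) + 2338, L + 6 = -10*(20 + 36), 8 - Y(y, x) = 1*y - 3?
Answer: 8186175/3457 ≈ 2368.0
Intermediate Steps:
Y(y, x) = 11 - y (Y(y, x) = 8 - (1*y - 3) = 8 - (y - 3) = 8 - (-3 + y) = 8 + (3 - y) = 11 - y)
L = -566 (L = -6 - 10*(20 + 36) = -6 - 10*56 = -6 - 560 = -566)
c = 2368 (c = (11 - 1*(-19)) + 2338 = (11 + 19) + 2338 = 30 + 2338 = 2368)
c + 1/(-2891 + L) = 2368 + 1/(-2891 - 566) = 2368 + 1/(-3457) = 2368 - 1/3457 = 8186175/3457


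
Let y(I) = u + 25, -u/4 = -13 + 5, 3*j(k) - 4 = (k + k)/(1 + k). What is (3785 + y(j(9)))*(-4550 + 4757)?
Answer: 795294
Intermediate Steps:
j(k) = 4/3 + 2*k/(3*(1 + k)) (j(k) = 4/3 + ((k + k)/(1 + k))/3 = 4/3 + ((2*k)/(1 + k))/3 = 4/3 + (2*k/(1 + k))/3 = 4/3 + 2*k/(3*(1 + k)))
u = 32 (u = -4*(-13 + 5) = -4*(-8) = 32)
y(I) = 57 (y(I) = 32 + 25 = 57)
(3785 + y(j(9)))*(-4550 + 4757) = (3785 + 57)*(-4550 + 4757) = 3842*207 = 795294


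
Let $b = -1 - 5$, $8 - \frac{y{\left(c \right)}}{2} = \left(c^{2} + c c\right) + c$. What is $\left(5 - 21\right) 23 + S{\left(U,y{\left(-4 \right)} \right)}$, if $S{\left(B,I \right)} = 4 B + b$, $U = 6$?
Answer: $-350$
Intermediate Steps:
$y{\left(c \right)} = 16 - 4 c^{2} - 2 c$ ($y{\left(c \right)} = 16 - 2 \left(\left(c^{2} + c c\right) + c\right) = 16 - 2 \left(\left(c^{2} + c^{2}\right) + c\right) = 16 - 2 \left(2 c^{2} + c\right) = 16 - 2 \left(c + 2 c^{2}\right) = 16 - \left(2 c + 4 c^{2}\right) = 16 - 4 c^{2} - 2 c$)
$b = -6$ ($b = -1 - 5 = -6$)
$S{\left(B,I \right)} = -6 + 4 B$ ($S{\left(B,I \right)} = 4 B - 6 = -6 + 4 B$)
$\left(5 - 21\right) 23 + S{\left(U,y{\left(-4 \right)} \right)} = \left(5 - 21\right) 23 + \left(-6 + 4 \cdot 6\right) = \left(-16\right) 23 + \left(-6 + 24\right) = -368 + 18 = -350$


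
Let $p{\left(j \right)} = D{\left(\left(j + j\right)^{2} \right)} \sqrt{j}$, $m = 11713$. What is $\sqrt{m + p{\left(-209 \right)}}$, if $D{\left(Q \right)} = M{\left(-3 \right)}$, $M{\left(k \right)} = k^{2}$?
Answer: $\sqrt{11713 + 9 i \sqrt{209}} \approx 108.23 + 0.6011 i$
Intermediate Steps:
$D{\left(Q \right)} = 9$ ($D{\left(Q \right)} = \left(-3\right)^{2} = 9$)
$p{\left(j \right)} = 9 \sqrt{j}$
$\sqrt{m + p{\left(-209 \right)}} = \sqrt{11713 + 9 \sqrt{-209}} = \sqrt{11713 + 9 i \sqrt{209}}$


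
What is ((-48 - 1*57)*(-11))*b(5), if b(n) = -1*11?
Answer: -12705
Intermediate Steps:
b(n) = -11
((-48 - 1*57)*(-11))*b(5) = ((-48 - 1*57)*(-11))*(-11) = ((-48 - 57)*(-11))*(-11) = -105*(-11)*(-11) = 1155*(-11) = -12705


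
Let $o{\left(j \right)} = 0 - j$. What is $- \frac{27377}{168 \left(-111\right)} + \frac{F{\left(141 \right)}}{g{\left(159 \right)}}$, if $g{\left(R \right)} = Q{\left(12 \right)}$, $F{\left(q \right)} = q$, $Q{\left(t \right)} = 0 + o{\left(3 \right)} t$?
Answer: $- \frac{6523}{2664} \approx -2.4486$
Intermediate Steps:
$o{\left(j \right)} = - j$
$Q{\left(t \right)} = - 3 t$ ($Q{\left(t \right)} = 0 + \left(-1\right) 3 t = 0 - 3 t = - 3 t$)
$g{\left(R \right)} = -36$ ($g{\left(R \right)} = \left(-3\right) 12 = -36$)
$- \frac{27377}{168 \left(-111\right)} + \frac{F{\left(141 \right)}}{g{\left(159 \right)}} = - \frac{27377}{168 \left(-111\right)} + \frac{141}{-36} = - \frac{27377}{-18648} + 141 \left(- \frac{1}{36}\right) = \left(-27377\right) \left(- \frac{1}{18648}\right) - \frac{47}{12} = \frac{3911}{2664} - \frac{47}{12} = - \frac{6523}{2664}$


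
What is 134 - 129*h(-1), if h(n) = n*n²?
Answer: 263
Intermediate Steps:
h(n) = n³
134 - 129*h(-1) = 134 - 129*(-1)³ = 134 - 129*(-1) = 134 + 129 = 263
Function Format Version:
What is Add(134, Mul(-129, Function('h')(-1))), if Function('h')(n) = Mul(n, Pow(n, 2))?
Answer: 263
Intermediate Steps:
Function('h')(n) = Pow(n, 3)
Add(134, Mul(-129, Function('h')(-1))) = Add(134, Mul(-129, Pow(-1, 3))) = Add(134, Mul(-129, -1)) = Add(134, 129) = 263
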